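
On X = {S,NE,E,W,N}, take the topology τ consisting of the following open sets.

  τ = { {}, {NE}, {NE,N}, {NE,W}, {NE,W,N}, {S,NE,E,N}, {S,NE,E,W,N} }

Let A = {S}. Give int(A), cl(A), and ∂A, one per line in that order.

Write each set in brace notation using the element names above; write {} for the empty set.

int(A) = {}
cl(A)  = {S,E}
∂A     = {S,E}

open subsets of A: {}; so int(A) = {}
closure: X∖int(X∖A) = X∖{NE,W,N} = {S,E}
∂A = {S,E} minus {} = {S,E}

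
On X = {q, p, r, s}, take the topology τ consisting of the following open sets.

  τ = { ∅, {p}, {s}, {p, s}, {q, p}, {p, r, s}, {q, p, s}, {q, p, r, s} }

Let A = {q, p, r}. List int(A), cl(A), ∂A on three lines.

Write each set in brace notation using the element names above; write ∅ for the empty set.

interior: largest open inside A is {q, p} (from ∅, {p}, {q, p})
cl via duality: int({s}) = {s}, so X∖{s} = {q, p, r}
cl∖int = {r}

int(A) = {q, p}
cl(A)  = {q, p, r}
∂A     = {r}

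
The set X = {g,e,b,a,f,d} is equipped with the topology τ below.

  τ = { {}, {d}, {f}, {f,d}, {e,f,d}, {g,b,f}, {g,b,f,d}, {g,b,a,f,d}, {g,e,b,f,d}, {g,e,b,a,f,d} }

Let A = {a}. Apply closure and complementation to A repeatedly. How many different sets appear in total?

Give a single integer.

4

cl via duality: int({g,e,b,f,d}) = {g,e,b,f,d}, so X∖{g,e,b,f,d} = {a}
Write k for closure, c for complement:
  1. A     = {a}
  2. cA    = {g,e,b,f,d}
  3. kcA   = {g,e,b,a,f,d}
  4. ckcA  = {}
applying k or c yields no new set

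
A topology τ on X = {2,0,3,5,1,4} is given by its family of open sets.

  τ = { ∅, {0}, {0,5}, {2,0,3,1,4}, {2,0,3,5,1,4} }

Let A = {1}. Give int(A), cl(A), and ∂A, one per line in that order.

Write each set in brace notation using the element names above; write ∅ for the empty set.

open subsets of A: ∅; so int(A) = ∅
closure: X∖int(X∖A) = X∖{0,5} = {2,3,1,4}
∂A = {2,3,1,4} minus ∅ = {2,3,1,4}

int(A) = ∅
cl(A)  = {2,3,1,4}
∂A     = {2,3,1,4}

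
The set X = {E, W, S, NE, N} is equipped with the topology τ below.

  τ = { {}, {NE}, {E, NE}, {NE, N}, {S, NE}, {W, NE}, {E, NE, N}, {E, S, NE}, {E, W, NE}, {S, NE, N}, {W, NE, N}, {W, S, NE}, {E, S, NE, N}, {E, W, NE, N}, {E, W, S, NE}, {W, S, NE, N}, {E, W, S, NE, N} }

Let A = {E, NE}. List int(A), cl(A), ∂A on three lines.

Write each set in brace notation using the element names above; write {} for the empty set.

int(A) = {E, NE}
cl(A)  = {E, W, S, NE, N}
∂A     = {W, S, N}

interior: largest open inside A is {E, NE} (from {}, {NE}, {E, NE})
cl via duality: int({W, S, N}) = {}, so X∖{} = {E, W, S, NE, N}
cl∖int = {W, S, N}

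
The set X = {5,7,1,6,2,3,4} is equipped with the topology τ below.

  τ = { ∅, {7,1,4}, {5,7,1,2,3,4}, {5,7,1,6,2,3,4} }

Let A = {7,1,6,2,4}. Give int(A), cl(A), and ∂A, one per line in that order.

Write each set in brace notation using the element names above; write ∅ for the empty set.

U open, U⊆A: ∅, {7,1,4}. int(A) = ⋃ = {7,1,4}
X∖A={5,3}, int(X∖A)=∅, hence cl(A)={5,7,1,6,2,3,4}
∂A: remove int from cl → {5,6,2,3}

int(A) = {7,1,4}
cl(A)  = {5,7,1,6,2,3,4}
∂A     = {5,6,2,3}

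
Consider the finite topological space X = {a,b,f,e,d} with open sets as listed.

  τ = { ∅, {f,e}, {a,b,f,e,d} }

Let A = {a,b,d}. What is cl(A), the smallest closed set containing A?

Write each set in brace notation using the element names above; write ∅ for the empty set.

{a,b,d}

closure: X∖int(X∖A) = X∖{f,e} = {a,b,d}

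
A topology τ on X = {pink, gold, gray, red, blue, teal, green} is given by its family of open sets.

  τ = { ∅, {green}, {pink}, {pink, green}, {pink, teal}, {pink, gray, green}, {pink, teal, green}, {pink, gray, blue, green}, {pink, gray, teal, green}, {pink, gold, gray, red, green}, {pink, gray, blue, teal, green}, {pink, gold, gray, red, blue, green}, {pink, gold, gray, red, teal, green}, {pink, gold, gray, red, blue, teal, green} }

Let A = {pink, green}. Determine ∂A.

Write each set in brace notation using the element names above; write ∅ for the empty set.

{gold, gray, red, blue, teal}

opens ⊆ A: ∅, {pink}, {green}, {pink, green}; union → int = {pink, green}
complement {gold, gray, red, blue, teal}; its interior ∅; cl(A) = X∖∅ = {pink, gold, gray, red, blue, teal, green}
boundary = {pink, gold, gray, red, blue, teal, green} ∖ {pink, green} = {gold, gray, red, blue, teal}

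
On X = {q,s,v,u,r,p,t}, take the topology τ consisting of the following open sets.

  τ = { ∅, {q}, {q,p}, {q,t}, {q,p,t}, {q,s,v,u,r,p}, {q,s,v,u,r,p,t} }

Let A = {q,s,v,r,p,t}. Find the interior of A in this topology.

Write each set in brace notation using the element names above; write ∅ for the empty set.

{q,p,t}

opens ⊆ A: ∅, {q}, {q,p}, {q,t}, {q,p,t}; union → int = {q,p,t}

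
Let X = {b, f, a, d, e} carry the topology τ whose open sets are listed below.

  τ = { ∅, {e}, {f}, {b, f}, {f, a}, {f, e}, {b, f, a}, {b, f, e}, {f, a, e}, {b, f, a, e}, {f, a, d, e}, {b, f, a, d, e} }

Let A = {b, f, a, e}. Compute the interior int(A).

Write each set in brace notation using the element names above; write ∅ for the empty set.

interior: largest open inside A is {b, f, a, e} (from ∅, {f}, {e}, {f, a}, {f, e}, {b, f}, {b, f, a}, {f, a, e}, {b, f, e}, {b, f, a, e})

{b, f, a, e}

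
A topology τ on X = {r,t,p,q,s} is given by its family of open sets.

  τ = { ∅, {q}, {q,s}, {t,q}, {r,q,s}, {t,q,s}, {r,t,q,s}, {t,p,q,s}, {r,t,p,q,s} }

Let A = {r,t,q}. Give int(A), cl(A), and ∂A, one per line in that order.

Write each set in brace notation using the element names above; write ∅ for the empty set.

interior: largest open inside A is {t,q} (from ∅, {q}, {t,q})
cl via duality: int({p,s}) = ∅, so X∖∅ = {r,t,p,q,s}
cl∖int = {r,p,s}

int(A) = {t,q}
cl(A)  = {r,t,p,q,s}
∂A     = {r,p,s}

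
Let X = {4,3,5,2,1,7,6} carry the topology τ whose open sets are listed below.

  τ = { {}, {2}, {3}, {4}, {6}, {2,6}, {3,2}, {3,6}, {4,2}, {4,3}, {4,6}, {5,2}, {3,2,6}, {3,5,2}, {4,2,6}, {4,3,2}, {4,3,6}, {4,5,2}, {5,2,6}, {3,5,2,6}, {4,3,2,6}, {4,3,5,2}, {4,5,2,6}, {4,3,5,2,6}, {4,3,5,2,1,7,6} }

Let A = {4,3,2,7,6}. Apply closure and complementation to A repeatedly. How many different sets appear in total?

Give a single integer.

6

cl via duality: int({5,1}) = {}, so X∖{} = {4,3,5,2,1,7,6}
Write k for closure, c for complement:
  1. A     = {4,3,2,7,6}
  2. kA    = {4,3,5,2,1,7,6}
  3. cA    = {5,1}
  4. ckA   = {}
  5. kcA   = {5,1,7}
  6. ckcA  = {4,3,2,6}
applying k or c yields no new set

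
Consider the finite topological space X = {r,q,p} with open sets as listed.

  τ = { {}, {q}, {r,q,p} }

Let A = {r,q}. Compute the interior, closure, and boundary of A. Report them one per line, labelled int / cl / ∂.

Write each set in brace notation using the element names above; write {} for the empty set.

interior: largest open inside A is {q} (from {}, {q})
cl via duality: int({p}) = {}, so X∖{} = {r,q,p}
cl∖int = {r,p}

int(A) = {q}
cl(A)  = {r,q,p}
∂A     = {r,p}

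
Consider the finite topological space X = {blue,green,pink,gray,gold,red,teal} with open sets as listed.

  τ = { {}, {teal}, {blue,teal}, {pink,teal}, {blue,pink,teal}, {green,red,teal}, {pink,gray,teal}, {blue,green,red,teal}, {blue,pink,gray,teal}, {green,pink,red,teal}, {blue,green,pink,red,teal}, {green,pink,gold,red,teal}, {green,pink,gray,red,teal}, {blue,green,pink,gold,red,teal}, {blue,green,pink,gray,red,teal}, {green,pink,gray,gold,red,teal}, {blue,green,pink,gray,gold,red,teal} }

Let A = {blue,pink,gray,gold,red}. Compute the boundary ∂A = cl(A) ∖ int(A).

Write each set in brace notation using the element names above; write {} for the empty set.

U open, U⊆A: {}. int(A) = ⋃ = {}
X∖A={green,teal}, int(X∖A)={teal}, hence cl(A)={blue,green,pink,gray,gold,red}
∂A: remove int from cl → {blue,green,pink,gray,gold,red}

{blue,green,pink,gray,gold,red}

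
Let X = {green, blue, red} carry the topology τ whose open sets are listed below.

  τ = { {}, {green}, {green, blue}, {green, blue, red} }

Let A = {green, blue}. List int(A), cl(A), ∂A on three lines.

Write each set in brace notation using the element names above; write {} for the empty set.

open subsets of A: {}, {green}, {green, blue}; so int(A) = {green, blue}
closure: X∖int(X∖A) = X∖{} = {green, blue, red}
∂A = {green, blue, red} minus {green, blue} = {red}

int(A) = {green, blue}
cl(A)  = {green, blue, red}
∂A     = {red}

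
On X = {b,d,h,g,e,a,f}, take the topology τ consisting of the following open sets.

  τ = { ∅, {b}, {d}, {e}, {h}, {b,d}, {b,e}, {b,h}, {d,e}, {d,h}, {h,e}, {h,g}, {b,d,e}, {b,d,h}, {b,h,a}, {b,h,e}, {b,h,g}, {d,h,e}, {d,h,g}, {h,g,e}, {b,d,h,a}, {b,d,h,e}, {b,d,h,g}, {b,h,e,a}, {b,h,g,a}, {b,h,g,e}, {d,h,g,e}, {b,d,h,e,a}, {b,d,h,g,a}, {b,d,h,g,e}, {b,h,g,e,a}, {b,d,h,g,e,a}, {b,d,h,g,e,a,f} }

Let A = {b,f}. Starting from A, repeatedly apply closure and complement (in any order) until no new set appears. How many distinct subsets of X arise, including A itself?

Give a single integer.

X∖A={d,h,g,e,a}, int(X∖A)={d,h,g,e}, hence cl(A)={b,a,f}
Orbit (k=closure, c=complement):
  1. A     = {b,f}
  2. kA    = {b,a,f}
  3. cA    = {d,h,g,e,a}
  4. ckA   = {d,h,g,e}
  5. kcA   = {d,h,g,e,a,f}
  6. ckcA  = {b}
(closed under both — stop)

6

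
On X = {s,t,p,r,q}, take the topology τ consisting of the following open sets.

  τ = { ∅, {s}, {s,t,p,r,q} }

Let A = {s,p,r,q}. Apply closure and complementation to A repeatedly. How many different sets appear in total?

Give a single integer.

cl via duality: int({t}) = ∅, so X∖∅ = {s,t,p,r,q}
Write k for closure, c for complement:
  1. A     = {s,p,r,q}
  2. kA    = {s,t,p,r,q}
  3. cA    = {t}
  4. ckA   = ∅
  5. kcA   = {t,p,r,q}
  6. ckcA  = {s}
applying k or c yields no new set

6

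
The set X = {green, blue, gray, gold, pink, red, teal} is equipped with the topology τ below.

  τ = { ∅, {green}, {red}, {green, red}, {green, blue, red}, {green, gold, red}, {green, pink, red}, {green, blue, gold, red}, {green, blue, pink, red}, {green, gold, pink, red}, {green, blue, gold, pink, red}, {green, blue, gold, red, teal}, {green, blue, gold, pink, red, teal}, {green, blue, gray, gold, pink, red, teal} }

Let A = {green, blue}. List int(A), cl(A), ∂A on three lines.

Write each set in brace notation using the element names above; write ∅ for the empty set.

U open, U⊆A: ∅, {green}. int(A) = ⋃ = {green}
X∖A={gray, gold, pink, red, teal}, int(X∖A)={red}, hence cl(A)={green, blue, gray, gold, pink, teal}
∂A: remove int from cl → {blue, gray, gold, pink, teal}

int(A) = {green}
cl(A)  = {green, blue, gray, gold, pink, teal}
∂A     = {blue, gray, gold, pink, teal}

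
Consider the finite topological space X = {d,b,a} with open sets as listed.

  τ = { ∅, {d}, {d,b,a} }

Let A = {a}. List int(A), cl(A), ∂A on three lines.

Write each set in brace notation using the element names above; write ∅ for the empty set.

int(A) = ∅
cl(A)  = {b,a}
∂A     = {b,a}

open subsets of A: ∅; so int(A) = ∅
closure: X∖int(X∖A) = X∖{d} = {b,a}
∂A = {b,a} minus ∅ = {b,a}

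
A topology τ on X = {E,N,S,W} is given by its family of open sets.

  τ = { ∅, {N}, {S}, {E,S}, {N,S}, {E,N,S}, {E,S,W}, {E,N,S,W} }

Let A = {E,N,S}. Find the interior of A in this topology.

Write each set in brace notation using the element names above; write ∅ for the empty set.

{E,N,S}

open subsets of A: ∅, {S}, {N}, {N,S}, {E,S}, {E,N,S}; so int(A) = {E,N,S}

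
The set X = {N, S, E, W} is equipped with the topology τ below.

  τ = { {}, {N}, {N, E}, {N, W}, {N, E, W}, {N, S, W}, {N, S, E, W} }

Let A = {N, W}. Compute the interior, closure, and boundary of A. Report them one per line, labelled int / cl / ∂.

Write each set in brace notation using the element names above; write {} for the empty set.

interior: largest open inside A is {N, W} (from {}, {N}, {N, W})
cl via duality: int({S, E}) = {}, so X∖{} = {N, S, E, W}
cl∖int = {S, E}

int(A) = {N, W}
cl(A)  = {N, S, E, W}
∂A     = {S, E}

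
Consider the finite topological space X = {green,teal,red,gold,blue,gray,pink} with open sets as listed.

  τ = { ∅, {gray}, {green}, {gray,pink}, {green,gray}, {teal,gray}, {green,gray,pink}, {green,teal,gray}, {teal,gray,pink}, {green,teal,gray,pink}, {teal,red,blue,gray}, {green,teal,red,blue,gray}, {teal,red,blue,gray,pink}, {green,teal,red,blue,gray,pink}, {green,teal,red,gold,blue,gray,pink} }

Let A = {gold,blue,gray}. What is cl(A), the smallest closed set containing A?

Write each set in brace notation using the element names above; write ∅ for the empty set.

X∖A={green,teal,red,pink}, int(X∖A)={green}, hence cl(A)={teal,red,gold,blue,gray,pink}

{teal,red,gold,blue,gray,pink}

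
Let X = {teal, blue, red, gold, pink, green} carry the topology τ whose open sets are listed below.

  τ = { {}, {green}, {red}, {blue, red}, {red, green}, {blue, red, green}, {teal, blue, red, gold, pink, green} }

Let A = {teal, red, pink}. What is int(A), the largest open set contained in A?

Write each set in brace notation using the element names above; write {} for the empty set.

{red}

interior: largest open inside A is {red} (from {}, {red})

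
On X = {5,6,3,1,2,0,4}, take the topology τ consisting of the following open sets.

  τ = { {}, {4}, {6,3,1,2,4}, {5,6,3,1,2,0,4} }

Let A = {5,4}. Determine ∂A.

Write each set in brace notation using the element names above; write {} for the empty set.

{5,6,3,1,2,0}

open subsets of A: {}, {4}; so int(A) = {4}
closure: X∖int(X∖A) = X∖{} = {5,6,3,1,2,0,4}
∂A = {5,6,3,1,2,0,4} minus {4} = {5,6,3,1,2,0}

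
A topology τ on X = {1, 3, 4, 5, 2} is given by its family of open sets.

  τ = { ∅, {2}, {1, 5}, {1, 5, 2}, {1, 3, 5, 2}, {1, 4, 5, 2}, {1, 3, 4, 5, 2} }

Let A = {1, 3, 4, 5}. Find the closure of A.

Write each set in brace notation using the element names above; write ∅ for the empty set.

{1, 3, 4, 5}

X∖A={2}, int(X∖A)={2}, hence cl(A)={1, 3, 4, 5}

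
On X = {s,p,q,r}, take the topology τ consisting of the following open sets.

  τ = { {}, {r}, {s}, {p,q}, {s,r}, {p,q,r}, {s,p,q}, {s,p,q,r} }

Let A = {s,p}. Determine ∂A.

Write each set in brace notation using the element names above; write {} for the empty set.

{p,q}

U open, U⊆A: {}, {s}. int(A) = ⋃ = {s}
X∖A={q,r}, int(X∖A)={r}, hence cl(A)={s,p,q}
∂A: remove int from cl → {p,q}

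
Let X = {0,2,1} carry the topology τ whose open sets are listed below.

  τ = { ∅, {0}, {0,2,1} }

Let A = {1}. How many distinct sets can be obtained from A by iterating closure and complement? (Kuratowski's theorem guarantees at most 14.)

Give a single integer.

6

complement {0,2}; its interior {0}; cl(A) = X∖{0} = {2,1}
With k = closure, c = complement:
  1. A     = {1}
  2. kA    = {2,1}
  3. cA    = {0,2}
  4. ckA   = {0}
  5. kcA   = {0,2,1}
  6. ckcA  = ∅
k, c of each give nothing new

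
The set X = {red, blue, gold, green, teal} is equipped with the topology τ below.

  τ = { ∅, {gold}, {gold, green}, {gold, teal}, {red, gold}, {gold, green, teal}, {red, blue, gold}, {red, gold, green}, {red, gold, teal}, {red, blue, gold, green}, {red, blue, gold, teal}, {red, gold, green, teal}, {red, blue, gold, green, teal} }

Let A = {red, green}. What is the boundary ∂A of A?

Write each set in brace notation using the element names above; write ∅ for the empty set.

open subsets of A: ∅; so int(A) = ∅
closure: X∖int(X∖A) = X∖{gold, teal} = {red, blue, green}
∂A = {red, blue, green} minus ∅ = {red, blue, green}

{red, blue, green}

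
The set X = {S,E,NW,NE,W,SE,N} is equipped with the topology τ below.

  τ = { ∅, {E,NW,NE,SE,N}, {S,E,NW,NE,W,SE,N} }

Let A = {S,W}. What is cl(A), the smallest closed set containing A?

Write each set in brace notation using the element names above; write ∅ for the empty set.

{S,W}

complement {E,NW,NE,SE,N}; its interior {E,NW,NE,SE,N}; cl(A) = X∖{E,NW,NE,SE,N} = {S,W}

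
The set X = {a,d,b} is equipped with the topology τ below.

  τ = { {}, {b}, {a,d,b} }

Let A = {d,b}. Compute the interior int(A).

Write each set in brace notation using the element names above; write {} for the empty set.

open subsets of A: {}, {b}; so int(A) = {b}

{b}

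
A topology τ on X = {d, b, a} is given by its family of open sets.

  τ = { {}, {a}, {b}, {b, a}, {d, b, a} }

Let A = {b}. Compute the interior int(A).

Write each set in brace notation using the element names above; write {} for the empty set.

open subsets of A: {}, {b}; so int(A) = {b}

{b}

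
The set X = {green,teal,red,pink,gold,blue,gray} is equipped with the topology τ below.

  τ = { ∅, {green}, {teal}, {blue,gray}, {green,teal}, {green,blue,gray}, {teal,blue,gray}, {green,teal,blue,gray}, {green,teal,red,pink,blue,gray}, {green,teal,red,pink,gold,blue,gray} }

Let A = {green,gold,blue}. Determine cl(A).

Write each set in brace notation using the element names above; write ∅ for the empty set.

closure: X∖int(X∖A) = X∖{teal} = {green,red,pink,gold,blue,gray}

{green,red,pink,gold,blue,gray}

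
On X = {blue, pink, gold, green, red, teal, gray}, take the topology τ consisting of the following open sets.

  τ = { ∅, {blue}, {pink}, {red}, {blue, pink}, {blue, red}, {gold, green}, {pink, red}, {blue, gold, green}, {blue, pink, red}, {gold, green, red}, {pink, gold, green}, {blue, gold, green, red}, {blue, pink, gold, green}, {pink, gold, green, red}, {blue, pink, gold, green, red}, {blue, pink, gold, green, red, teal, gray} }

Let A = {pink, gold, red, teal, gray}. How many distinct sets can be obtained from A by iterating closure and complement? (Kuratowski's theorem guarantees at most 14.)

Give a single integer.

10

complement {blue, green}; its interior {blue}; cl(A) = X∖{blue} = {pink, gold, green, red, teal, gray}
With k = closure, c = complement:
  1. A     = {pink, gold, red, teal, gray}
  2. kA    = {pink, gold, green, red, teal, gray}
  3. cA    = {blue, green}
  4. ckA   = {blue}
  5. kcA   = {blue, gold, green, teal, gray}
  6. kckA  = {blue, teal, gray}
  7. ckcA  = {pink, red}
  8. ckckA = {pink, gold, green, red}
  9. kckcA = {pink, red, teal, gray}
  10. ckckcA = {blue, gold, green}
k, c of each give nothing new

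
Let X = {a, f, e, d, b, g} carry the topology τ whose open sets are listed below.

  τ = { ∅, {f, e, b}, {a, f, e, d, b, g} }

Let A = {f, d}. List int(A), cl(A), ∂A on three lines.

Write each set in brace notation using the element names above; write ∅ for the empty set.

opens ⊆ A: ∅; union → int = ∅
complement {a, e, b, g}; its interior ∅; cl(A) = X∖∅ = {a, f, e, d, b, g}
boundary = {a, f, e, d, b, g} ∖ ∅ = {a, f, e, d, b, g}

int(A) = ∅
cl(A)  = {a, f, e, d, b, g}
∂A     = {a, f, e, d, b, g}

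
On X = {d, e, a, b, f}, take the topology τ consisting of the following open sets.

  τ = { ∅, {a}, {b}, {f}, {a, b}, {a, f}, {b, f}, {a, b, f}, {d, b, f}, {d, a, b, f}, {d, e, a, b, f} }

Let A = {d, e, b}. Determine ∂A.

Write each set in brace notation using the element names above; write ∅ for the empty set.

{d, e}

U open, U⊆A: ∅, {b}. int(A) = ⋃ = {b}
X∖A={a, f}, int(X∖A)={a, f}, hence cl(A)={d, e, b}
∂A: remove int from cl → {d, e}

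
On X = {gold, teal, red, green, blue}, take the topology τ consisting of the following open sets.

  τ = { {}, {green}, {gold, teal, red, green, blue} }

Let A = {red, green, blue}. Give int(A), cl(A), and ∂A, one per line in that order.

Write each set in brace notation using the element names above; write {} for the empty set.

int(A) = {green}
cl(A)  = {gold, teal, red, green, blue}
∂A     = {gold, teal, red, blue}

open subsets of A: {}, {green}; so int(A) = {green}
closure: X∖int(X∖A) = X∖{} = {gold, teal, red, green, blue}
∂A = {gold, teal, red, green, blue} minus {green} = {gold, teal, red, blue}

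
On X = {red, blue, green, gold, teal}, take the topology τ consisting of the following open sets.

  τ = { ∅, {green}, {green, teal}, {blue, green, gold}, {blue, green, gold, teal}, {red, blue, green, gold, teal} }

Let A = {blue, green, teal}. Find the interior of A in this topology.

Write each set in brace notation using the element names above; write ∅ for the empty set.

{green, teal}

U open, U⊆A: ∅, {green}, {green, teal}. int(A) = ⋃ = {green, teal}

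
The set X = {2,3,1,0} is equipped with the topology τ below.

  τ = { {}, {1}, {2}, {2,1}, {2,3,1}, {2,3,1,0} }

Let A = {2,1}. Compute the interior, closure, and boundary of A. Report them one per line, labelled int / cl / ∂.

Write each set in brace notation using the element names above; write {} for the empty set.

open subsets of A: {}, {2}, {1}, {2,1}; so int(A) = {2,1}
closure: X∖int(X∖A) = X∖{} = {2,3,1,0}
∂A = {2,3,1,0} minus {2,1} = {3,0}

int(A) = {2,1}
cl(A)  = {2,3,1,0}
∂A     = {3,0}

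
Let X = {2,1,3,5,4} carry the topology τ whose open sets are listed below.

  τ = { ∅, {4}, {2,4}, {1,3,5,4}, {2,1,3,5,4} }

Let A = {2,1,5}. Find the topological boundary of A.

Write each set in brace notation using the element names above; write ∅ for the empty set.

open subsets of A: ∅; so int(A) = ∅
closure: X∖int(X∖A) = X∖{4} = {2,1,3,5}
∂A = {2,1,3,5} minus ∅ = {2,1,3,5}

{2,1,3,5}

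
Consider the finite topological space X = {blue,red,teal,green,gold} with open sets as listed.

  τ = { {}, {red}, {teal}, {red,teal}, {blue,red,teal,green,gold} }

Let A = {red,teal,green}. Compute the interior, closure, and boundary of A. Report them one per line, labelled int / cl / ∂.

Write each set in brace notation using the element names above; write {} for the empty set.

int(A) = {red,teal}
cl(A)  = {blue,red,teal,green,gold}
∂A     = {blue,green,gold}

open subsets of A: {}, {red}, {teal}, {red,teal}; so int(A) = {red,teal}
closure: X∖int(X∖A) = X∖{} = {blue,red,teal,green,gold}
∂A = {blue,red,teal,green,gold} minus {red,teal} = {blue,green,gold}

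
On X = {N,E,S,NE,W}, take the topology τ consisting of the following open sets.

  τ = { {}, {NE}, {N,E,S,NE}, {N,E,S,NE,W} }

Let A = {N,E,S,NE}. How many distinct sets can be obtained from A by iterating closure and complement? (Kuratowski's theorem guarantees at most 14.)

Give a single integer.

4

X∖A={W}, int(X∖A)={}, hence cl(A)={N,E,S,NE,W}
Orbit (k=closure, c=complement):
  1. A     = {N,E,S,NE}
  2. kA    = {N,E,S,NE,W}
  3. cA    = {W}
  4. ckA   = {}
(closed under both — stop)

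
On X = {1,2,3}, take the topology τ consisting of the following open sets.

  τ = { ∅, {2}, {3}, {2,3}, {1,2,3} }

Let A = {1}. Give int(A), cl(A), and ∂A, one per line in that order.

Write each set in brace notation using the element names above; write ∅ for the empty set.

int(A) = ∅
cl(A)  = {1}
∂A     = {1}

interior: largest open inside A is ∅ (from ∅)
cl via duality: int({2,3}) = {2,3}, so X∖{2,3} = {1}
cl∖int = {1}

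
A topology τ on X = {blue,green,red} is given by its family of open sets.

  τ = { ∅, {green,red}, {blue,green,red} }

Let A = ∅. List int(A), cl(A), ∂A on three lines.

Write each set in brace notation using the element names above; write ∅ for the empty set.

open subsets of A: ∅; so int(A) = ∅
closure: X∖int(X∖A) = X∖{blue,green,red} = ∅
∂A = ∅ minus ∅ = ∅

int(A) = ∅
cl(A)  = ∅
∂A     = ∅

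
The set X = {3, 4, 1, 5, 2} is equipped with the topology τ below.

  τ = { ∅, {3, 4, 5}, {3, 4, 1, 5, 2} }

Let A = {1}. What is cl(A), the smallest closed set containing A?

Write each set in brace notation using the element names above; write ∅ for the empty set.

X∖A={3, 4, 5, 2}, int(X∖A)={3, 4, 5}, hence cl(A)={1, 2}

{1, 2}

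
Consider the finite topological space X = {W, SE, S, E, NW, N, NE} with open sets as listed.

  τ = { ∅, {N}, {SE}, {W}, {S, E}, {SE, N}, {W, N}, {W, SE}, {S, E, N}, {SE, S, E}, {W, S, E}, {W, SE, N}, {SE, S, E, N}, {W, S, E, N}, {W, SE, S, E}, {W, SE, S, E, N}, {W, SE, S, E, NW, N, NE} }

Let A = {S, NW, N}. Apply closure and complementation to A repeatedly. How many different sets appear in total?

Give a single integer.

cl via duality: int({W, SE, E, NE}) = {W, SE}, so X∖{W, SE} = {S, E, NW, N, NE}
Write k for closure, c for complement:
  1. A     = {S, NW, N}
  2. kA    = {S, E, NW, N, NE}
  3. cA    = {W, SE, E, NE}
  4. ckA   = {W, SE}
  5. kcA   = {W, SE, S, E, NW, NE}
  6. kckA  = {W, SE, NW, NE}
  7. ckcA  = {N}
  8. ckckA = {S, E, N}
  9. kckcA = {NW, N, NE}
  10. ckckcA = {W, SE, S, E}
applying k or c yields no new set

10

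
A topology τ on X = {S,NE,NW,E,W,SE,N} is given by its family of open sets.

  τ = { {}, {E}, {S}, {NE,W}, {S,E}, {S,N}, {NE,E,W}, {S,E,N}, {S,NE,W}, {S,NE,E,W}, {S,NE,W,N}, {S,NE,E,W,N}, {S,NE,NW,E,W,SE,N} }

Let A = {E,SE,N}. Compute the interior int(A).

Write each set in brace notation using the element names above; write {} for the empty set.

{E}

opens ⊆ A: {}, {E}; union → int = {E}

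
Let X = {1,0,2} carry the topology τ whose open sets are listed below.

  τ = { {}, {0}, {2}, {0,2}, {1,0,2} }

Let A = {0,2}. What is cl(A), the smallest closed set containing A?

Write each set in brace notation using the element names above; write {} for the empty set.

{1,0,2}

cl via duality: int({1}) = {}, so X∖{} = {1,0,2}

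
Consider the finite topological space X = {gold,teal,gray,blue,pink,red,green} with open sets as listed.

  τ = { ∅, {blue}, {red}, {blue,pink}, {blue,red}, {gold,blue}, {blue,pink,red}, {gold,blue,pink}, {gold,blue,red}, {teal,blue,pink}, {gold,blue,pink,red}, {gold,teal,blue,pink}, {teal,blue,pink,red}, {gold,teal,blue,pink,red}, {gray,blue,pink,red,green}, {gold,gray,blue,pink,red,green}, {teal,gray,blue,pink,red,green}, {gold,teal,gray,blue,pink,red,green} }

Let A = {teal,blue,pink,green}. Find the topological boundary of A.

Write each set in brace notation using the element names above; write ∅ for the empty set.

interior: largest open inside A is {teal,blue,pink} (from ∅, {blue}, {blue,pink}, {teal,blue,pink})
cl via duality: int({gold,gray,red}) = {red}, so X∖{red} = {gold,teal,gray,blue,pink,green}
cl∖int = {gold,gray,green}

{gold,gray,green}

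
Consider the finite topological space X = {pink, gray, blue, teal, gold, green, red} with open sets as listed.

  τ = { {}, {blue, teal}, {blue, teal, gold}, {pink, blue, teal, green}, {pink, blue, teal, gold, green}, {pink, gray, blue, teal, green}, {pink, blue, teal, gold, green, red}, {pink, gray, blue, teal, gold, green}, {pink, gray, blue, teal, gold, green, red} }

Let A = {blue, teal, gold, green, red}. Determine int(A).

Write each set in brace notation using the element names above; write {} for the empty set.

{blue, teal, gold}

opens ⊆ A: {}, {blue, teal}, {blue, teal, gold}; union → int = {blue, teal, gold}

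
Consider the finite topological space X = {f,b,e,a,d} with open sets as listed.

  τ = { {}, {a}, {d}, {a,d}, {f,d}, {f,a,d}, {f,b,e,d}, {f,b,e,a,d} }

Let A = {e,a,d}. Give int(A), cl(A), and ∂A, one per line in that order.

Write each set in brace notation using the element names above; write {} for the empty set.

int(A) = {a,d}
cl(A)  = {f,b,e,a,d}
∂A     = {f,b,e}

interior: largest open inside A is {a,d} (from {}, {d}, {a}, {a,d})
cl via duality: int({f,b}) = {}, so X∖{} = {f,b,e,a,d}
cl∖int = {f,b,e}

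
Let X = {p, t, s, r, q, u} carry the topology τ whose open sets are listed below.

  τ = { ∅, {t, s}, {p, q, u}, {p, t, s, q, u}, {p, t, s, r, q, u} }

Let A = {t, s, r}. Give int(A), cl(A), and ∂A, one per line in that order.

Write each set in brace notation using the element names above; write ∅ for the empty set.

int(A) = {t, s}
cl(A)  = {t, s, r}
∂A     = {r}

open subsets of A: ∅, {t, s}; so int(A) = {t, s}
closure: X∖int(X∖A) = X∖{p, q, u} = {t, s, r}
∂A = {t, s, r} minus {t, s} = {r}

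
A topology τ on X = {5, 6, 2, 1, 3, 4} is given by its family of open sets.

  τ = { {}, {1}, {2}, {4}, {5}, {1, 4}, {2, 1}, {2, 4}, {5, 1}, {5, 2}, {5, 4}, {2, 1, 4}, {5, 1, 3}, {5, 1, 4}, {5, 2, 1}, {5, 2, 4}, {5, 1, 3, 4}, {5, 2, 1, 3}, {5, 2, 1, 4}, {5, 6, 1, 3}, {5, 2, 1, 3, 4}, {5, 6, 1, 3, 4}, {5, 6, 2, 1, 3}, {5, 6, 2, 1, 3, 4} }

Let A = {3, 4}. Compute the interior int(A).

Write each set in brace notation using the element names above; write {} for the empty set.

open subsets of A: {}, {4}; so int(A) = {4}

{4}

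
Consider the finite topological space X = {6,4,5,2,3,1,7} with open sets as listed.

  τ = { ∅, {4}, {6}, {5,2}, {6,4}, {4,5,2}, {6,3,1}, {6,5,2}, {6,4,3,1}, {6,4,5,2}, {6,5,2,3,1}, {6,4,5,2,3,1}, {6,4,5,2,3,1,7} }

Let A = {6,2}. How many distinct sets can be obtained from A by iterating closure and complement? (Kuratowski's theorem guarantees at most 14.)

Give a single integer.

12

complement {4,5,3,1,7}; its interior {4}; cl(A) = X∖{4} = {6,5,2,3,1,7}
With k = closure, c = complement:
  1. A     = {6,2}
  2. kA    = {6,5,2,3,1,7}
  3. cA    = {4,5,3,1,7}
  4. ckA   = {4}
  5. kcA   = {4,5,2,3,1,7}
  6. kckA  = {4,7}
  7. ckcA  = {6}
  8. ckckA = {6,5,2,3,1}
  9. kckcA = {6,3,1,7}
  10. ckckcA = {4,5,2}
  11. kckckcA = {4,5,2,7}
  12. ckckckcA = {6,3,1}
k, c of each give nothing new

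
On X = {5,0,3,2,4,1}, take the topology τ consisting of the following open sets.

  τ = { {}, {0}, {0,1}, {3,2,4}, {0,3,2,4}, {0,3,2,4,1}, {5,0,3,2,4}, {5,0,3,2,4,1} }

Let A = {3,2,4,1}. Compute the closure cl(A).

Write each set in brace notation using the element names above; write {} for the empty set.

{5,3,2,4,1}

cl via duality: int({5,0}) = {0}, so X∖{0} = {5,3,2,4,1}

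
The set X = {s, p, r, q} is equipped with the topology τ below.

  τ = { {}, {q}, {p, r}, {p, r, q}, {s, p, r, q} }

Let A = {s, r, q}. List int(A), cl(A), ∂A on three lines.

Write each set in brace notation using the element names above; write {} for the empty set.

opens ⊆ A: {}, {q}; union → int = {q}
complement {p}; its interior {}; cl(A) = X∖{} = {s, p, r, q}
boundary = {s, p, r, q} ∖ {q} = {s, p, r}

int(A) = {q}
cl(A)  = {s, p, r, q}
∂A     = {s, p, r}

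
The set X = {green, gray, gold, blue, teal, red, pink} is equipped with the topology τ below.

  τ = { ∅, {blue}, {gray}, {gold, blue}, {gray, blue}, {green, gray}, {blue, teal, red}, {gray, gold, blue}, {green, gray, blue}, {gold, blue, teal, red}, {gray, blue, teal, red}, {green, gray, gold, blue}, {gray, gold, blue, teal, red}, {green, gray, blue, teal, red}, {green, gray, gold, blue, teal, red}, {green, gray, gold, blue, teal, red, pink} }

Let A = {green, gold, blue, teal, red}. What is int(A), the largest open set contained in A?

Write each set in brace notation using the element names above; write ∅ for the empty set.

opens ⊆ A: ∅, {blue}, {gold, blue}, {blue, teal, red}, {gold, blue, teal, red}; union → int = {gold, blue, teal, red}

{gold, blue, teal, red}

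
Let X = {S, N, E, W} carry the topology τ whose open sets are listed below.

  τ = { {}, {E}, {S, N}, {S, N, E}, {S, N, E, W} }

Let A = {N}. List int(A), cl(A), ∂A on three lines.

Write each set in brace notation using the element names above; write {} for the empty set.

open subsets of A: {}; so int(A) = {}
closure: X∖int(X∖A) = X∖{E} = {S, N, W}
∂A = {S, N, W} minus {} = {S, N, W}

int(A) = {}
cl(A)  = {S, N, W}
∂A     = {S, N, W}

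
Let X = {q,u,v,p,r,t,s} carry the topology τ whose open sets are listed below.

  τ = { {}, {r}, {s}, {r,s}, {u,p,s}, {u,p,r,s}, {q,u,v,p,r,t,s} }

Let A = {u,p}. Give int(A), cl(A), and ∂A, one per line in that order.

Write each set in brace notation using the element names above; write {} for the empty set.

U open, U⊆A: {}. int(A) = ⋃ = {}
X∖A={q,v,r,t,s}, int(X∖A)={r,s}, hence cl(A)={q,u,v,p,t}
∂A: remove int from cl → {q,u,v,p,t}

int(A) = {}
cl(A)  = {q,u,v,p,t}
∂A     = {q,u,v,p,t}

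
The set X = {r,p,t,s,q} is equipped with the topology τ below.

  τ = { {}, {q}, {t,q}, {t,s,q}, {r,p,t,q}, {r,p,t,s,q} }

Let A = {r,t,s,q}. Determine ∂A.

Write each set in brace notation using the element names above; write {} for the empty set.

{r,p}

opens ⊆ A: {}, {q}, {t,q}, {t,s,q}; union → int = {t,s,q}
complement {p}; its interior {}; cl(A) = X∖{} = {r,p,t,s,q}
boundary = {r,p,t,s,q} ∖ {t,s,q} = {r,p}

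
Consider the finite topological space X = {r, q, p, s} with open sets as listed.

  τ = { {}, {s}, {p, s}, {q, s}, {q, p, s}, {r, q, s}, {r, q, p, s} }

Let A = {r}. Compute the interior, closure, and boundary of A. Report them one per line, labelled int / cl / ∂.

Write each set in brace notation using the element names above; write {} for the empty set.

int(A) = {}
cl(A)  = {r}
∂A     = {r}

opens ⊆ A: {}; union → int = {}
complement {q, p, s}; its interior {q, p, s}; cl(A) = X∖{q, p, s} = {r}
boundary = {r} ∖ {} = {r}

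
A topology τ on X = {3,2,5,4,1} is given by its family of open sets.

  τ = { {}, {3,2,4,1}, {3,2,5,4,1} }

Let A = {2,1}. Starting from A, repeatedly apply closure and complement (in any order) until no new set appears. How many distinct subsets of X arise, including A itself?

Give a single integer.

closure: X∖int(X∖A) = X∖{} = {3,2,5,4,1}
Let k=closure and c=complement:
  1. A     = {2,1}
  2. kA    = {3,2,5,4,1}
  3. cA    = {3,5,4}
  4. ckA   = {}
— saturated at 4

4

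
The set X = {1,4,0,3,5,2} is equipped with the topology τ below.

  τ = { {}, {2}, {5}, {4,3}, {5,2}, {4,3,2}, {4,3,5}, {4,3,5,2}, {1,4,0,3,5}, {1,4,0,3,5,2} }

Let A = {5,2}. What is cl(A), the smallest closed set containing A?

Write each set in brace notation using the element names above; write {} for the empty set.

{1,0,5,2}

cl via duality: int({1,4,0,3}) = {4,3}, so X∖{4,3} = {1,0,5,2}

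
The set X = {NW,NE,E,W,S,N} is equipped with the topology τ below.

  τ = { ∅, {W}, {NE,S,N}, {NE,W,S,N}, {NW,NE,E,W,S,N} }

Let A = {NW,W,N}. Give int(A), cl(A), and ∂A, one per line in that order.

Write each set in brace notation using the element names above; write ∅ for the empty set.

int(A) = {W}
cl(A)  = {NW,NE,E,W,S,N}
∂A     = {NW,NE,E,S,N}

U open, U⊆A: ∅, {W}. int(A) = ⋃ = {W}
X∖A={NE,E,S}, int(X∖A)=∅, hence cl(A)={NW,NE,E,W,S,N}
∂A: remove int from cl → {NW,NE,E,S,N}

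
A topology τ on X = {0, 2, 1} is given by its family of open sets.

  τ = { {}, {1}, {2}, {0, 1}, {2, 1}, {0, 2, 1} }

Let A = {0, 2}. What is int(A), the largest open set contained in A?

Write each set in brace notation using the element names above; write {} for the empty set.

opens ⊆ A: {}, {2}; union → int = {2}

{2}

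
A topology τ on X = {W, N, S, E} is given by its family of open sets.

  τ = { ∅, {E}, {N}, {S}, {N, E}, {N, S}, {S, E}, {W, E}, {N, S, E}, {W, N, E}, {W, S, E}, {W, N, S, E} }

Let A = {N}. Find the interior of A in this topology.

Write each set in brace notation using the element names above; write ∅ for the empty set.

opens ⊆ A: ∅, {N}; union → int = {N}

{N}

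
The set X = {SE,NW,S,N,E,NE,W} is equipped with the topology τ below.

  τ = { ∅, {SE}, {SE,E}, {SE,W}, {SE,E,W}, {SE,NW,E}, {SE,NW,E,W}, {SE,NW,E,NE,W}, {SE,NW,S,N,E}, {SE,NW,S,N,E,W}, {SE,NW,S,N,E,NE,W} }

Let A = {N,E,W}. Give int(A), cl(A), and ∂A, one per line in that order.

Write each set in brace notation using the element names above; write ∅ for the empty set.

int(A) = ∅
cl(A)  = {NW,S,N,E,NE,W}
∂A     = {NW,S,N,E,NE,W}

U open, U⊆A: ∅. int(A) = ⋃ = ∅
X∖A={SE,NW,S,NE}, int(X∖A)={SE}, hence cl(A)={NW,S,N,E,NE,W}
∂A: remove int from cl → {NW,S,N,E,NE,W}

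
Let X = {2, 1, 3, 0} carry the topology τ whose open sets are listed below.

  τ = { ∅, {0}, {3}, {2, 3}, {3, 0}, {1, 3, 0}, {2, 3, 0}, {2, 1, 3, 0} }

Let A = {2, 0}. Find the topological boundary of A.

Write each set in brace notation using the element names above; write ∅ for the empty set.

opens ⊆ A: ∅, {0}; union → int = {0}
complement {1, 3}; its interior {3}; cl(A) = X∖{3} = {2, 1, 0}
boundary = {2, 1, 0} ∖ {0} = {2, 1}

{2, 1}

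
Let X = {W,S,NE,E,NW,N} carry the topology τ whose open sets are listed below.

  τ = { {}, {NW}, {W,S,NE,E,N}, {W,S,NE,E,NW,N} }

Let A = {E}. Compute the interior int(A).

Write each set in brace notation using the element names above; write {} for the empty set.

open subsets of A: {}; so int(A) = {}

{}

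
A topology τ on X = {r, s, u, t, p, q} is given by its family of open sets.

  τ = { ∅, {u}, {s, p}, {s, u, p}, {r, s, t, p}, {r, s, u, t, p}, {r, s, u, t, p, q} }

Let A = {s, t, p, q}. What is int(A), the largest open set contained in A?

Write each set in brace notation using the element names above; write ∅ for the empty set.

{s, p}

interior: largest open inside A is {s, p} (from ∅, {s, p})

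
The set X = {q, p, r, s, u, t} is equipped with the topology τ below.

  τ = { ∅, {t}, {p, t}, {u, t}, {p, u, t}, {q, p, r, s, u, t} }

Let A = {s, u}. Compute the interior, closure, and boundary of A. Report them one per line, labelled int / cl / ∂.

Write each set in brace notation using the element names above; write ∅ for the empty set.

open subsets of A: ∅; so int(A) = ∅
closure: X∖int(X∖A) = X∖{p, t} = {q, r, s, u}
∂A = {q, r, s, u} minus ∅ = {q, r, s, u}

int(A) = ∅
cl(A)  = {q, r, s, u}
∂A     = {q, r, s, u}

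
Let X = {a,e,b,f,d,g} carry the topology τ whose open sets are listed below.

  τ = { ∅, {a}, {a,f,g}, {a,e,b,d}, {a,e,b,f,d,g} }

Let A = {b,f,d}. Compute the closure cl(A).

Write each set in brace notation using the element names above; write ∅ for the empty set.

X∖A={a,e,g}, int(X∖A)={a}, hence cl(A)={e,b,f,d,g}

{e,b,f,d,g}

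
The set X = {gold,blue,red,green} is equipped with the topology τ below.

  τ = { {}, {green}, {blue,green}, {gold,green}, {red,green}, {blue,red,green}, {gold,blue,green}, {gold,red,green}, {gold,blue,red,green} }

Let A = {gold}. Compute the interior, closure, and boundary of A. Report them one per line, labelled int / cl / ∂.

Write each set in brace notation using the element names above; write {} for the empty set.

open subsets of A: {}; so int(A) = {}
closure: X∖int(X∖A) = X∖{blue,red,green} = {gold}
∂A = {gold} minus {} = {gold}

int(A) = {}
cl(A)  = {gold}
∂A     = {gold}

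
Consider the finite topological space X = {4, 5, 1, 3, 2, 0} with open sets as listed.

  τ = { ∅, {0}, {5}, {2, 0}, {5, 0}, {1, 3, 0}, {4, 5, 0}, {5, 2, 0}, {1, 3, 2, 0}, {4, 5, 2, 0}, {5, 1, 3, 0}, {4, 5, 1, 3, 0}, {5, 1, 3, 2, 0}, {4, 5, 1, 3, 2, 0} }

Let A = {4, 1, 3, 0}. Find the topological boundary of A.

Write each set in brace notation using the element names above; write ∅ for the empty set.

interior: largest open inside A is {1, 3, 0} (from ∅, {0}, {1, 3, 0})
cl via duality: int({5, 2}) = {5}, so X∖{5} = {4, 1, 3, 2, 0}
cl∖int = {4, 2}

{4, 2}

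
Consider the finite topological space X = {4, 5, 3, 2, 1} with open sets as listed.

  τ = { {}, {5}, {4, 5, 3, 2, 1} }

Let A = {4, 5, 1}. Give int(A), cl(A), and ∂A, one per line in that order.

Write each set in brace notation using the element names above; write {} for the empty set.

int(A) = {5}
cl(A)  = {4, 5, 3, 2, 1}
∂A     = {4, 3, 2, 1}

U open, U⊆A: {}, {5}. int(A) = ⋃ = {5}
X∖A={3, 2}, int(X∖A)={}, hence cl(A)={4, 5, 3, 2, 1}
∂A: remove int from cl → {4, 3, 2, 1}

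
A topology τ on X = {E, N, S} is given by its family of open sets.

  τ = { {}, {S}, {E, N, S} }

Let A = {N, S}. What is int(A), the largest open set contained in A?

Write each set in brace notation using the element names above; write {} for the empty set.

U open, U⊆A: {}, {S}. int(A) = ⋃ = {S}

{S}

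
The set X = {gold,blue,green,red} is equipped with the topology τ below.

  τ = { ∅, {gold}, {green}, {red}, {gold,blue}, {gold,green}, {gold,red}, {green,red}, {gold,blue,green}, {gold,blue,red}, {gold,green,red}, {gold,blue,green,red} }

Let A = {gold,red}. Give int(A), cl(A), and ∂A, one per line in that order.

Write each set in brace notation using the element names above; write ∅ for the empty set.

int(A) = {gold,red}
cl(A)  = {gold,blue,red}
∂A     = {blue}

interior: largest open inside A is {gold,red} (from ∅, {red}, {gold}, {gold,red})
cl via duality: int({blue,green}) = {green}, so X∖{green} = {gold,blue,red}
cl∖int = {blue}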